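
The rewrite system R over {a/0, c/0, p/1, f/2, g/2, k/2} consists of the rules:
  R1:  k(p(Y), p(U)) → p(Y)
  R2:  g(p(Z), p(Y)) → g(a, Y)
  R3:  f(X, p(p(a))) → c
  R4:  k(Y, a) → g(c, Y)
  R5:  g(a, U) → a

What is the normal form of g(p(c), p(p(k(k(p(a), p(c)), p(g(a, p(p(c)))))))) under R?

1. g(p(c), p(p(k(k(p(a), p(c)), p(g(a, p(p(c))))))))  →  g(a, p(k(k(p(a), p(c)), p(g(a, p(p(c)))))))   [R2 at ε]
2. g(a, p(k(k(p(a), p(c)), p(g(a, p(p(c)))))))  →  a   [R5 at ε]

a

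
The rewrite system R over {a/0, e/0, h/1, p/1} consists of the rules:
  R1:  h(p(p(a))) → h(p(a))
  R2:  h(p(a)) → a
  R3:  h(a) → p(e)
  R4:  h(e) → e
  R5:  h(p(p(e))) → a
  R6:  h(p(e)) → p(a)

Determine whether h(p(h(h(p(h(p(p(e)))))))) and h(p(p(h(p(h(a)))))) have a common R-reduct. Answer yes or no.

Reduce t₁ = h(p(h(h(p(h(p(p(e)))))))):
1. h(p(h(h(p(h(p(p(e))))))))  →  h(p(h(h(p(a)))))   [R5 at 1.1.1.1.1]
2. h(p(h(h(p(a)))))  →  h(p(h(a)))   [R2 at 1.1.1]
3. h(p(h(a)))  →  h(p(p(e)))   [R3 at 1.1]
4. h(p(p(e)))  →  a   [R5 at ε]

Reduce t₂ = h(p(p(h(p(h(a)))))):
1. h(p(p(h(p(h(a))))))  →  h(p(p(h(p(p(e))))))   [R3 at 1.1.1.1.1]
2. h(p(p(h(p(p(e))))))  →  h(p(p(a)))   [R5 at 1.1.1]
3. h(p(p(a)))  →  h(p(a))   [R1 at ε]
4. h(p(a))  →  a   [R2 at ε]

yes — NF(t₁) = a, NF(t₂) = a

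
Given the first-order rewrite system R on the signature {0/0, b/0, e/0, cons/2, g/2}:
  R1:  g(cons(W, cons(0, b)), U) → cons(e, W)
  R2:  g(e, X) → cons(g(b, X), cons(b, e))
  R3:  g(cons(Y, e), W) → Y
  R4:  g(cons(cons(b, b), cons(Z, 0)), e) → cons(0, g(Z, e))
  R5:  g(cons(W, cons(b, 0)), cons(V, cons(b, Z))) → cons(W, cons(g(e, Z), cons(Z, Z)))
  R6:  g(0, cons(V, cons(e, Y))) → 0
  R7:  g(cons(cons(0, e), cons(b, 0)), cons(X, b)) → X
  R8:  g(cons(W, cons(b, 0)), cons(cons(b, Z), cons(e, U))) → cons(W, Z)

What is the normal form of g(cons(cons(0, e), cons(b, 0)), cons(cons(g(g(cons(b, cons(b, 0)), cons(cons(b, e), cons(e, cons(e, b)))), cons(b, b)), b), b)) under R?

cons(b, b)

1. g(cons(cons(0, e), cons(b, 0)), cons(cons(g(g(cons(b, cons(b, 0)), cons(cons(b, e), cons(e, cons(e, b)))), cons(b, b)), b), b))  →  cons(g(g(cons(b, cons(b, 0)), cons(cons(b, e), cons(e, cons(e, b)))), cons(b, b)), b)   [R7 at ε]
2. cons(g(g(cons(b, cons(b, 0)), cons(cons(b, e), cons(e, cons(e, b)))), cons(b, b)), b)  →  cons(g(cons(b, e), cons(b, b)), b)   [R8 at 1.1]
3. cons(g(cons(b, e), cons(b, b)), b)  →  cons(b, b)   [R3 at 1]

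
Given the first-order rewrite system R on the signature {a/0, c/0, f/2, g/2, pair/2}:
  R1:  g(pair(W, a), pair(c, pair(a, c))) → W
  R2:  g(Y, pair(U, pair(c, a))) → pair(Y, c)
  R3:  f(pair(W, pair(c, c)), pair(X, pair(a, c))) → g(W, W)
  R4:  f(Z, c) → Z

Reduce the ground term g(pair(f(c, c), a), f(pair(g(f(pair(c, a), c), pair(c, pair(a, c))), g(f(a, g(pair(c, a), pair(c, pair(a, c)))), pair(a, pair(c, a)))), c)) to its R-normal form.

1. g(pair(f(c, c), a), f(pair(g(f(pair(c, a), c), pair(c, pair(a, c))), g(f(a, g(pair(c, a), pair(c, pair(a, c)))), pair(a, pair(c, a)))), c))  →  g(pair(c, a), f(pair(g(f(pair(c, a), c), pair(c, pair(a, c))), g(f(a, g(pair(c, a), pair(c, pair(a, c)))), pair(a, pair(c, a)))), c))   [R4 at 1.1]
2. g(pair(c, a), f(pair(g(f(pair(c, a), c), pair(c, pair(a, c))), g(f(a, g(pair(c, a), pair(c, pair(a, c)))), pair(a, pair(c, a)))), c))  →  g(pair(c, a), pair(g(f(pair(c, a), c), pair(c, pair(a, c))), g(f(a, g(pair(c, a), pair(c, pair(a, c)))), pair(a, pair(c, a)))))   [R4 at 2]
3. g(pair(c, a), pair(g(f(pair(c, a), c), pair(c, pair(a, c))), g(f(a, g(pair(c, a), pair(c, pair(a, c)))), pair(a, pair(c, a)))))  →  g(pair(c, a), pair(g(pair(c, a), pair(c, pair(a, c))), g(f(a, g(pair(c, a), pair(c, pair(a, c)))), pair(a, pair(c, a)))))   [R4 at 2.1.1]
4. g(pair(c, a), pair(g(pair(c, a), pair(c, pair(a, c))), g(f(a, g(pair(c, a), pair(c, pair(a, c)))), pair(a, pair(c, a)))))  →  g(pair(c, a), pair(c, g(f(a, g(pair(c, a), pair(c, pair(a, c)))), pair(a, pair(c, a)))))   [R1 at 2.1]
5. g(pair(c, a), pair(c, g(f(a, g(pair(c, a), pair(c, pair(a, c)))), pair(a, pair(c, a)))))  →  g(pair(c, a), pair(c, pair(f(a, g(pair(c, a), pair(c, pair(a, c)))), c)))   [R2 at 2.2]
6. g(pair(c, a), pair(c, pair(f(a, g(pair(c, a), pair(c, pair(a, c)))), c)))  →  g(pair(c, a), pair(c, pair(f(a, c), c)))   [R1 at 2.2.1.2]
7. g(pair(c, a), pair(c, pair(f(a, c), c)))  →  g(pair(c, a), pair(c, pair(a, c)))   [R4 at 2.2.1]
8. g(pair(c, a), pair(c, pair(a, c)))  →  c   [R1 at ε]

c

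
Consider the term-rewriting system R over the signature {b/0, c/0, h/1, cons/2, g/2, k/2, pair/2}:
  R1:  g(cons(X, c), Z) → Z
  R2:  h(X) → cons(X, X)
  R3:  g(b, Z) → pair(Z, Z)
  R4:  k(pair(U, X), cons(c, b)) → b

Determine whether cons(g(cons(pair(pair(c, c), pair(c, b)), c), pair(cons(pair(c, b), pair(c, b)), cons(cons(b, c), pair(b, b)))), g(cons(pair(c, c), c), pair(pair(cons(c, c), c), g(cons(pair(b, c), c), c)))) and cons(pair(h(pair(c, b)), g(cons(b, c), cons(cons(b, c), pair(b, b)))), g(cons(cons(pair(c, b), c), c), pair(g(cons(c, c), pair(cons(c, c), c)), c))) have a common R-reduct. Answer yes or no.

Reduce t₁ = cons(g(cons(pair(pair(c, c), pair(c, b)), c), pair(cons(pair(c, b), pair(c, b)), cons(cons(b, c), pair(b, b)))), g(cons(pair(c, c), c), pair(pair(cons(c, c), c), g(cons(pair(b, c), c), c)))):
1. cons(g(cons(pair(pair(c, c), pair(c, b)), c), pair(cons(pair(c, b), pair(c, b)), cons(cons(b, c), pair(b, b)))), g(cons(pair(c, c), c), pair(pair(cons(c, c), c), g(cons(pair(b, c), c), c))))  →  cons(pair(cons(pair(c, b), pair(c, b)), cons(cons(b, c), pair(b, b))), g(cons(pair(c, c), c), pair(pair(cons(c, c), c), g(cons(pair(b, c), c), c))))   [R1 at 1]
2. cons(pair(cons(pair(c, b), pair(c, b)), cons(cons(b, c), pair(b, b))), g(cons(pair(c, c), c), pair(pair(cons(c, c), c), g(cons(pair(b, c), c), c))))  →  cons(pair(cons(pair(c, b), pair(c, b)), cons(cons(b, c), pair(b, b))), pair(pair(cons(c, c), c), g(cons(pair(b, c), c), c)))   [R1 at 2]
3. cons(pair(cons(pair(c, b), pair(c, b)), cons(cons(b, c), pair(b, b))), pair(pair(cons(c, c), c), g(cons(pair(b, c), c), c)))  →  cons(pair(cons(pair(c, b), pair(c, b)), cons(cons(b, c), pair(b, b))), pair(pair(cons(c, c), c), c))   [R1 at 2.2]

Reduce t₂ = cons(pair(h(pair(c, b)), g(cons(b, c), cons(cons(b, c), pair(b, b)))), g(cons(cons(pair(c, b), c), c), pair(g(cons(c, c), pair(cons(c, c), c)), c))):
1. cons(pair(h(pair(c, b)), g(cons(b, c), cons(cons(b, c), pair(b, b)))), g(cons(cons(pair(c, b), c), c), pair(g(cons(c, c), pair(cons(c, c), c)), c)))  →  cons(pair(cons(pair(c, b), pair(c, b)), g(cons(b, c), cons(cons(b, c), pair(b, b)))), g(cons(cons(pair(c, b), c), c), pair(g(cons(c, c), pair(cons(c, c), c)), c)))   [R2 at 1.1]
2. cons(pair(cons(pair(c, b), pair(c, b)), g(cons(b, c), cons(cons(b, c), pair(b, b)))), g(cons(cons(pair(c, b), c), c), pair(g(cons(c, c), pair(cons(c, c), c)), c)))  →  cons(pair(cons(pair(c, b), pair(c, b)), cons(cons(b, c), pair(b, b))), g(cons(cons(pair(c, b), c), c), pair(g(cons(c, c), pair(cons(c, c), c)), c)))   [R1 at 1.2]
3. cons(pair(cons(pair(c, b), pair(c, b)), cons(cons(b, c), pair(b, b))), g(cons(cons(pair(c, b), c), c), pair(g(cons(c, c), pair(cons(c, c), c)), c)))  →  cons(pair(cons(pair(c, b), pair(c, b)), cons(cons(b, c), pair(b, b))), pair(g(cons(c, c), pair(cons(c, c), c)), c))   [R1 at 2]
4. cons(pair(cons(pair(c, b), pair(c, b)), cons(cons(b, c), pair(b, b))), pair(g(cons(c, c), pair(cons(c, c), c)), c))  →  cons(pair(cons(pair(c, b), pair(c, b)), cons(cons(b, c), pair(b, b))), pair(pair(cons(c, c), c), c))   [R1 at 2.1]

yes — NF(t₁) = cons(pair(cons(pair(c, b), pair(c, b)), cons(cons(b, c), pair(b, b))), pair(pair(cons(c, c), c), c)), NF(t₂) = cons(pair(cons(pair(c, b), pair(c, b)), cons(cons(b, c), pair(b, b))), pair(pair(cons(c, c), c), c))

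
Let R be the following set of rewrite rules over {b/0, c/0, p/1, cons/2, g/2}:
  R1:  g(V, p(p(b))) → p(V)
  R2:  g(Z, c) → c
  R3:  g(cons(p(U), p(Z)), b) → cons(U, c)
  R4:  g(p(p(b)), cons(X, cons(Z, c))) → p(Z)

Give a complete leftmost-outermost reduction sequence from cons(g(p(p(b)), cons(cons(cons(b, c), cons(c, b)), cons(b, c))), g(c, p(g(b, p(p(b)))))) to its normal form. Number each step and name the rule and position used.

1. cons(g(p(p(b)), cons(cons(cons(b, c), cons(c, b)), cons(b, c))), g(c, p(g(b, p(p(b))))))  →  cons(p(b), g(c, p(g(b, p(p(b))))))   [R4 at 1]
2. cons(p(b), g(c, p(g(b, p(p(b))))))  →  cons(p(b), g(c, p(p(b))))   [R1 at 2.2.1]
3. cons(p(b), g(c, p(p(b))))  →  cons(p(b), p(c))   [R1 at 2]

cons(p(b), p(c))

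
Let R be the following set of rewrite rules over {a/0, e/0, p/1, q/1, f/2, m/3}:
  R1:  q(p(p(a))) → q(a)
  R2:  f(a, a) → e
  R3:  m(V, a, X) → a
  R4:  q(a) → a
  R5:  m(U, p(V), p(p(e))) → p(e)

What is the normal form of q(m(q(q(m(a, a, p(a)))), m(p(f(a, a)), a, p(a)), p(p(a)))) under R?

a

1. q(m(q(q(m(a, a, p(a)))), m(p(f(a, a)), a, p(a)), p(p(a))))  →  q(m(q(q(a)), m(p(f(a, a)), a, p(a)), p(p(a))))   [R3 at 1.1.1.1]
2. q(m(q(q(a)), m(p(f(a, a)), a, p(a)), p(p(a))))  →  q(m(q(a), m(p(f(a, a)), a, p(a)), p(p(a))))   [R4 at 1.1.1]
3. q(m(q(a), m(p(f(a, a)), a, p(a)), p(p(a))))  →  q(m(a, m(p(f(a, a)), a, p(a)), p(p(a))))   [R4 at 1.1]
4. q(m(a, m(p(f(a, a)), a, p(a)), p(p(a))))  →  q(m(a, a, p(p(a))))   [R3 at 1.2]
5. q(m(a, a, p(p(a))))  →  q(a)   [R3 at 1]
6. q(a)  →  a   [R4 at ε]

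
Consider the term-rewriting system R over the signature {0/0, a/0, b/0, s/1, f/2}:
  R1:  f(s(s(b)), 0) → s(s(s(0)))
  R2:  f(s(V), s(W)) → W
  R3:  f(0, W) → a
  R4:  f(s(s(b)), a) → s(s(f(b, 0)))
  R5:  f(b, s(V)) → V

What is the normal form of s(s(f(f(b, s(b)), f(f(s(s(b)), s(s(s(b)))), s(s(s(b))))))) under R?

1. s(s(f(f(b, s(b)), f(f(s(s(b)), s(s(s(b)))), s(s(s(b)))))))  →  s(s(f(b, f(f(s(s(b)), s(s(s(b)))), s(s(s(b)))))))   [R5 at 1.1.1]
2. s(s(f(b, f(f(s(s(b)), s(s(s(b)))), s(s(s(b)))))))  →  s(s(f(b, f(s(s(b)), s(s(s(b)))))))   [R2 at 1.1.2.1]
3. s(s(f(b, f(s(s(b)), s(s(s(b)))))))  →  s(s(f(b, s(s(b)))))   [R2 at 1.1.2]
4. s(s(f(b, s(s(b)))))  →  s(s(s(b)))   [R5 at 1.1]

s(s(s(b)))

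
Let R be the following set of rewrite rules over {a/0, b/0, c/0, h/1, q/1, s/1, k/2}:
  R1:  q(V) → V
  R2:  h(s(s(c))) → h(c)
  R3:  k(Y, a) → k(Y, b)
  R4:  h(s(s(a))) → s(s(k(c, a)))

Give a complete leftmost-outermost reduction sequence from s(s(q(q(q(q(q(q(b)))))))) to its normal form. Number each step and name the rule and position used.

1. s(s(q(q(q(q(q(q(b))))))))  →  s(s(q(q(q(q(q(b)))))))   [R1 at 1.1]
2. s(s(q(q(q(q(q(b)))))))  →  s(s(q(q(q(q(b))))))   [R1 at 1.1]
3. s(s(q(q(q(q(b))))))  →  s(s(q(q(q(b)))))   [R1 at 1.1]
4. s(s(q(q(q(b)))))  →  s(s(q(q(b))))   [R1 at 1.1]
5. s(s(q(q(b))))  →  s(s(q(b)))   [R1 at 1.1]
6. s(s(q(b)))  →  s(s(b))   [R1 at 1.1]

s(s(b))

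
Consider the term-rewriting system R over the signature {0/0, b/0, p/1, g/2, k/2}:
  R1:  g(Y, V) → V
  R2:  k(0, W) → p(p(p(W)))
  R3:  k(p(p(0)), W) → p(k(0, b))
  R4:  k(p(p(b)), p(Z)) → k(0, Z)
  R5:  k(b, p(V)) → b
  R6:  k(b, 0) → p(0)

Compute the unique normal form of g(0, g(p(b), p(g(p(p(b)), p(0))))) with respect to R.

1. g(0, g(p(b), p(g(p(p(b)), p(0)))))  →  g(p(b), p(g(p(p(b)), p(0))))   [R1 at ε]
2. g(p(b), p(g(p(p(b)), p(0))))  →  p(g(p(p(b)), p(0)))   [R1 at ε]
3. p(g(p(p(b)), p(0)))  →  p(p(0))   [R1 at 1]

p(p(0))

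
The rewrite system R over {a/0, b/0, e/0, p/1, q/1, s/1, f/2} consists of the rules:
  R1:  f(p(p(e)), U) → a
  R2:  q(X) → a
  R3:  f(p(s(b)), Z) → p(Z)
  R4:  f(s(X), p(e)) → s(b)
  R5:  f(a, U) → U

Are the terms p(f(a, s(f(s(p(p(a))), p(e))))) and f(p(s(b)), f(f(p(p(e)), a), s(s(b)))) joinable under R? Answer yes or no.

Reduce t₁ = p(f(a, s(f(s(p(p(a))), p(e))))):
1. p(f(a, s(f(s(p(p(a))), p(e)))))  →  p(s(f(s(p(p(a))), p(e))))   [R5 at 1]
2. p(s(f(s(p(p(a))), p(e))))  →  p(s(s(b)))   [R4 at 1.1]

Reduce t₂ = f(p(s(b)), f(f(p(p(e)), a), s(s(b)))):
1. f(p(s(b)), f(f(p(p(e)), a), s(s(b))))  →  p(f(f(p(p(e)), a), s(s(b))))   [R3 at ε]
2. p(f(f(p(p(e)), a), s(s(b))))  →  p(f(a, s(s(b))))   [R1 at 1.1]
3. p(f(a, s(s(b))))  →  p(s(s(b)))   [R5 at 1]

yes — NF(t₁) = p(s(s(b))), NF(t₂) = p(s(s(b)))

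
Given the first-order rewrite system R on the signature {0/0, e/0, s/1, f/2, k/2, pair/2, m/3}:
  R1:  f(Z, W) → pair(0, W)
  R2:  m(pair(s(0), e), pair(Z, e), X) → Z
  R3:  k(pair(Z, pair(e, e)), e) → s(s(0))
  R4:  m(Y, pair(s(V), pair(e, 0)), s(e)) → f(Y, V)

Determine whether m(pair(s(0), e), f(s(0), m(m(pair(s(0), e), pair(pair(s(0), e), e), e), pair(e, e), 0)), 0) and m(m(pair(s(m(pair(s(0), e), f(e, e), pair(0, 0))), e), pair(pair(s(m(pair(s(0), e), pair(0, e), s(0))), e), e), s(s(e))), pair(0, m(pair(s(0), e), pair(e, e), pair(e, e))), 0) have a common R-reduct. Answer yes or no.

Reduce t₁ = m(pair(s(0), e), f(s(0), m(m(pair(s(0), e), pair(pair(s(0), e), e), e), pair(e, e), 0)), 0):
1. m(pair(s(0), e), f(s(0), m(m(pair(s(0), e), pair(pair(s(0), e), e), e), pair(e, e), 0)), 0)  →  m(pair(s(0), e), pair(0, m(m(pair(s(0), e), pair(pair(s(0), e), e), e), pair(e, e), 0)), 0)   [R1 at 2]
2. m(pair(s(0), e), pair(0, m(m(pair(s(0), e), pair(pair(s(0), e), e), e), pair(e, e), 0)), 0)  →  m(pair(s(0), e), pair(0, m(pair(s(0), e), pair(e, e), 0)), 0)   [R2 at 2.2.1]
3. m(pair(s(0), e), pair(0, m(pair(s(0), e), pair(e, e), 0)), 0)  →  m(pair(s(0), e), pair(0, e), 0)   [R2 at 2.2]
4. m(pair(s(0), e), pair(0, e), 0)  →  0   [R2 at ε]

Reduce t₂ = m(m(pair(s(m(pair(s(0), e), f(e, e), pair(0, 0))), e), pair(pair(s(m(pair(s(0), e), pair(0, e), s(0))), e), e), s(s(e))), pair(0, m(pair(s(0), e), pair(e, e), pair(e, e))), 0):
1. m(m(pair(s(m(pair(s(0), e), f(e, e), pair(0, 0))), e), pair(pair(s(m(pair(s(0), e), pair(0, e), s(0))), e), e), s(s(e))), pair(0, m(pair(s(0), e), pair(e, e), pair(e, e))), 0)  →  m(m(pair(s(m(pair(s(0), e), pair(0, e), pair(0, 0))), e), pair(pair(s(m(pair(s(0), e), pair(0, e), s(0))), e), e), s(s(e))), pair(0, m(pair(s(0), e), pair(e, e), pair(e, e))), 0)   [R1 at 1.1.1.1.2]
2. m(m(pair(s(m(pair(s(0), e), pair(0, e), pair(0, 0))), e), pair(pair(s(m(pair(s(0), e), pair(0, e), s(0))), e), e), s(s(e))), pair(0, m(pair(s(0), e), pair(e, e), pair(e, e))), 0)  →  m(m(pair(s(0), e), pair(pair(s(m(pair(s(0), e), pair(0, e), s(0))), e), e), s(s(e))), pair(0, m(pair(s(0), e), pair(e, e), pair(e, e))), 0)   [R2 at 1.1.1.1]
3. m(m(pair(s(0), e), pair(pair(s(m(pair(s(0), e), pair(0, e), s(0))), e), e), s(s(e))), pair(0, m(pair(s(0), e), pair(e, e), pair(e, e))), 0)  →  m(pair(s(m(pair(s(0), e), pair(0, e), s(0))), e), pair(0, m(pair(s(0), e), pair(e, e), pair(e, e))), 0)   [R2 at 1]
4. m(pair(s(m(pair(s(0), e), pair(0, e), s(0))), e), pair(0, m(pair(s(0), e), pair(e, e), pair(e, e))), 0)  →  m(pair(s(0), e), pair(0, m(pair(s(0), e), pair(e, e), pair(e, e))), 0)   [R2 at 1.1.1]
5. m(pair(s(0), e), pair(0, m(pair(s(0), e), pair(e, e), pair(e, e))), 0)  →  m(pair(s(0), e), pair(0, e), 0)   [R2 at 2.2]
6. m(pair(s(0), e), pair(0, e), 0)  →  0   [R2 at ε]

yes — NF(t₁) = 0, NF(t₂) = 0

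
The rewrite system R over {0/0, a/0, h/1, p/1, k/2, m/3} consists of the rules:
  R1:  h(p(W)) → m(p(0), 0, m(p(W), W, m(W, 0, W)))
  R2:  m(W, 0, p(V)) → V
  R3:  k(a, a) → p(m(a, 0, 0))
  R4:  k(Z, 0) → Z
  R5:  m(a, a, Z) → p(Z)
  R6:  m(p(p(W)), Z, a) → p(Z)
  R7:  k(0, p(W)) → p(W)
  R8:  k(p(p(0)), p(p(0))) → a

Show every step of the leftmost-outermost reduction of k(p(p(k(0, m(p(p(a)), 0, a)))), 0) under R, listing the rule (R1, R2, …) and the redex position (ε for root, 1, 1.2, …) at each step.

p(p(p(0)))

1. k(p(p(k(0, m(p(p(a)), 0, a)))), 0)  →  p(p(k(0, m(p(p(a)), 0, a))))   [R4 at ε]
2. p(p(k(0, m(p(p(a)), 0, a))))  →  p(p(k(0, p(0))))   [R6 at 1.1.2]
3. p(p(k(0, p(0))))  →  p(p(p(0)))   [R7 at 1.1]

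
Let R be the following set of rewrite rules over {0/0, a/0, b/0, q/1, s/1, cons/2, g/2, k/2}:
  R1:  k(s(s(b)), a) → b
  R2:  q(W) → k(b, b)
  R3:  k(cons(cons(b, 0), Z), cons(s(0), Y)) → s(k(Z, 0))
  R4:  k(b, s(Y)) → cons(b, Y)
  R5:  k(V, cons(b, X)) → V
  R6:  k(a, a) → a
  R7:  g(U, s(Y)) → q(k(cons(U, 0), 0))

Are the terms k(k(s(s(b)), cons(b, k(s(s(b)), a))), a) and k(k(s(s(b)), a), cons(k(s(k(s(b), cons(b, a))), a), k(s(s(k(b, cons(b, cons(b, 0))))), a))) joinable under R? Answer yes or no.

yes — NF(t₁) = b, NF(t₂) = b

Reduce t₁ = k(k(s(s(b)), cons(b, k(s(s(b)), a))), a):
1. k(k(s(s(b)), cons(b, k(s(s(b)), a))), a)  →  k(s(s(b)), a)   [R5 at 1]
2. k(s(s(b)), a)  →  b   [R1 at ε]

Reduce t₂ = k(k(s(s(b)), a), cons(k(s(k(s(b), cons(b, a))), a), k(s(s(k(b, cons(b, cons(b, 0))))), a))):
1. k(k(s(s(b)), a), cons(k(s(k(s(b), cons(b, a))), a), k(s(s(k(b, cons(b, cons(b, 0))))), a)))  →  k(b, cons(k(s(k(s(b), cons(b, a))), a), k(s(s(k(b, cons(b, cons(b, 0))))), a)))   [R1 at 1]
2. k(b, cons(k(s(k(s(b), cons(b, a))), a), k(s(s(k(b, cons(b, cons(b, 0))))), a)))  →  k(b, cons(k(s(s(b)), a), k(s(s(k(b, cons(b, cons(b, 0))))), a)))   [R5 at 2.1.1.1]
3. k(b, cons(k(s(s(b)), a), k(s(s(k(b, cons(b, cons(b, 0))))), a)))  →  k(b, cons(b, k(s(s(k(b, cons(b, cons(b, 0))))), a)))   [R1 at 2.1]
4. k(b, cons(b, k(s(s(k(b, cons(b, cons(b, 0))))), a)))  →  b   [R5 at ε]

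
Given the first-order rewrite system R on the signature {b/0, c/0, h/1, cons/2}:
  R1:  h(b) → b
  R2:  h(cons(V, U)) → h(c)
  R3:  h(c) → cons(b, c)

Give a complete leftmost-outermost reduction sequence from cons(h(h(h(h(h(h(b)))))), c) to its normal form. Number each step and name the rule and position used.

cons(b, c)

1. cons(h(h(h(h(h(h(b)))))), c)  →  cons(h(h(h(h(h(b))))), c)   [R1 at 1.1.1.1.1.1]
2. cons(h(h(h(h(h(b))))), c)  →  cons(h(h(h(h(b)))), c)   [R1 at 1.1.1.1.1]
3. cons(h(h(h(h(b)))), c)  →  cons(h(h(h(b))), c)   [R1 at 1.1.1.1]
4. cons(h(h(h(b))), c)  →  cons(h(h(b)), c)   [R1 at 1.1.1]
5. cons(h(h(b)), c)  →  cons(h(b), c)   [R1 at 1.1]
6. cons(h(b), c)  →  cons(b, c)   [R1 at 1]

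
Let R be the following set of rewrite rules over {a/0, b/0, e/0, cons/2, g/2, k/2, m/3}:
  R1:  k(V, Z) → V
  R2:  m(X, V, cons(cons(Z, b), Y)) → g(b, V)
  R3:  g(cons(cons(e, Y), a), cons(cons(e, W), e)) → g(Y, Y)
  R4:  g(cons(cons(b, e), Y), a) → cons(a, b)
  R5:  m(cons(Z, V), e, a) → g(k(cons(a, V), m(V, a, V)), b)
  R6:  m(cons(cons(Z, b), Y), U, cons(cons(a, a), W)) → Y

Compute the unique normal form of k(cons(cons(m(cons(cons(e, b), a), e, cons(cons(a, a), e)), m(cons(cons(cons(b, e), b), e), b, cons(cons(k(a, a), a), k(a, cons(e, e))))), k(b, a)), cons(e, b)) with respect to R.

1. k(cons(cons(m(cons(cons(e, b), a), e, cons(cons(a, a), e)), m(cons(cons(cons(b, e), b), e), b, cons(cons(k(a, a), a), k(a, cons(e, e))))), k(b, a)), cons(e, b))  →  cons(cons(m(cons(cons(e, b), a), e, cons(cons(a, a), e)), m(cons(cons(cons(b, e), b), e), b, cons(cons(k(a, a), a), k(a, cons(e, e))))), k(b, a))   [R1 at ε]
2. cons(cons(m(cons(cons(e, b), a), e, cons(cons(a, a), e)), m(cons(cons(cons(b, e), b), e), b, cons(cons(k(a, a), a), k(a, cons(e, e))))), k(b, a))  →  cons(cons(a, m(cons(cons(cons(b, e), b), e), b, cons(cons(k(a, a), a), k(a, cons(e, e))))), k(b, a))   [R6 at 1.1]
3. cons(cons(a, m(cons(cons(cons(b, e), b), e), b, cons(cons(k(a, a), a), k(a, cons(e, e))))), k(b, a))  →  cons(cons(a, m(cons(cons(cons(b, e), b), e), b, cons(cons(a, a), k(a, cons(e, e))))), k(b, a))   [R1 at 1.2.3.1.1]
4. cons(cons(a, m(cons(cons(cons(b, e), b), e), b, cons(cons(a, a), k(a, cons(e, e))))), k(b, a))  →  cons(cons(a, e), k(b, a))   [R6 at 1.2]
5. cons(cons(a, e), k(b, a))  →  cons(cons(a, e), b)   [R1 at 2]

cons(cons(a, e), b)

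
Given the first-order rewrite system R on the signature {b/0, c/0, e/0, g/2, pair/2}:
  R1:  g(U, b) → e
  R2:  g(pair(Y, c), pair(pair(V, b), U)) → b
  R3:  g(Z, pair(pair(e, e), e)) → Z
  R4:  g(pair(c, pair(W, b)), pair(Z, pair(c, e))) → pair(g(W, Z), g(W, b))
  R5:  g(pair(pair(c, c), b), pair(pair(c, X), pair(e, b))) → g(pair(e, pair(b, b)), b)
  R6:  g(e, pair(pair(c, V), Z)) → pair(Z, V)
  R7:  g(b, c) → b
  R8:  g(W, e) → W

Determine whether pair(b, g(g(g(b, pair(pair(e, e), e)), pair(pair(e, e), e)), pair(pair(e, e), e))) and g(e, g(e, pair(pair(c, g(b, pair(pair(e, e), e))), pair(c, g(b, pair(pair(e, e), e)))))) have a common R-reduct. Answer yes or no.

yes — NF(t₁) = pair(b, b), NF(t₂) = pair(b, b)

Reduce t₁ = pair(b, g(g(g(b, pair(pair(e, e), e)), pair(pair(e, e), e)), pair(pair(e, e), e))):
1. pair(b, g(g(g(b, pair(pair(e, e), e)), pair(pair(e, e), e)), pair(pair(e, e), e)))  →  pair(b, g(g(b, pair(pair(e, e), e)), pair(pair(e, e), e)))   [R3 at 2]
2. pair(b, g(g(b, pair(pair(e, e), e)), pair(pair(e, e), e)))  →  pair(b, g(b, pair(pair(e, e), e)))   [R3 at 2]
3. pair(b, g(b, pair(pair(e, e), e)))  →  pair(b, b)   [R3 at 2]

Reduce t₂ = g(e, g(e, pair(pair(c, g(b, pair(pair(e, e), e))), pair(c, g(b, pair(pair(e, e), e)))))):
1. g(e, g(e, pair(pair(c, g(b, pair(pair(e, e), e))), pair(c, g(b, pair(pair(e, e), e))))))  →  g(e, pair(pair(c, g(b, pair(pair(e, e), e))), g(b, pair(pair(e, e), e))))   [R6 at 2]
2. g(e, pair(pair(c, g(b, pair(pair(e, e), e))), g(b, pair(pair(e, e), e))))  →  pair(g(b, pair(pair(e, e), e)), g(b, pair(pair(e, e), e)))   [R6 at ε]
3. pair(g(b, pair(pair(e, e), e)), g(b, pair(pair(e, e), e)))  →  pair(b, g(b, pair(pair(e, e), e)))   [R3 at 1]
4. pair(b, g(b, pair(pair(e, e), e)))  →  pair(b, b)   [R3 at 2]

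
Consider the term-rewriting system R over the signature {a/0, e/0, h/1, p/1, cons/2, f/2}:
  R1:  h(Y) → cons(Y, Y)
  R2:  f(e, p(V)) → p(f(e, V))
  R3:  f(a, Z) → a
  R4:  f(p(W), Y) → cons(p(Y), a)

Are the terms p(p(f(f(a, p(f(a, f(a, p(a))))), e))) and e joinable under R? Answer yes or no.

Reduce t₁ = p(p(f(f(a, p(f(a, f(a, p(a))))), e))):
1. p(p(f(f(a, p(f(a, f(a, p(a))))), e)))  →  p(p(f(a, e)))   [R3 at 1.1.1]
2. p(p(f(a, e)))  →  p(p(a))   [R3 at 1.1]

Reduce t₂ = e:

no — NF(t₁) = p(p(a)), NF(t₂) = e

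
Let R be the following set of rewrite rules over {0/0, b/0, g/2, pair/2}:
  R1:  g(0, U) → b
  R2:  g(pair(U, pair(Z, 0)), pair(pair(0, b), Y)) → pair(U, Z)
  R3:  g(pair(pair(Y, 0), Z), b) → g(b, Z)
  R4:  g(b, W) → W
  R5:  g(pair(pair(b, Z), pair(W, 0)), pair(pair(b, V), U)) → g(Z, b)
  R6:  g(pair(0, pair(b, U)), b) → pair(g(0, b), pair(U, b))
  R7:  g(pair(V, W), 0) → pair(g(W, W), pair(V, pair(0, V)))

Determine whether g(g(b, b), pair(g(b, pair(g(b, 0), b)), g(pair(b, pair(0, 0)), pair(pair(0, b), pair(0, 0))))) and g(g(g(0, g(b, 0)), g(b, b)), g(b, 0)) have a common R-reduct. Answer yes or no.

Reduce t₁ = g(g(b, b), pair(g(b, pair(g(b, 0), b)), g(pair(b, pair(0, 0)), pair(pair(0, b), pair(0, 0))))):
1. g(g(b, b), pair(g(b, pair(g(b, 0), b)), g(pair(b, pair(0, 0)), pair(pair(0, b), pair(0, 0)))))  →  g(b, pair(g(b, pair(g(b, 0), b)), g(pair(b, pair(0, 0)), pair(pair(0, b), pair(0, 0)))))   [R4 at 1]
2. g(b, pair(g(b, pair(g(b, 0), b)), g(pair(b, pair(0, 0)), pair(pair(0, b), pair(0, 0)))))  →  pair(g(b, pair(g(b, 0), b)), g(pair(b, pair(0, 0)), pair(pair(0, b), pair(0, 0))))   [R4 at ε]
3. pair(g(b, pair(g(b, 0), b)), g(pair(b, pair(0, 0)), pair(pair(0, b), pair(0, 0))))  →  pair(pair(g(b, 0), b), g(pair(b, pair(0, 0)), pair(pair(0, b), pair(0, 0))))   [R4 at 1]
4. pair(pair(g(b, 0), b), g(pair(b, pair(0, 0)), pair(pair(0, b), pair(0, 0))))  →  pair(pair(0, b), g(pair(b, pair(0, 0)), pair(pair(0, b), pair(0, 0))))   [R4 at 1.1]
5. pair(pair(0, b), g(pair(b, pair(0, 0)), pair(pair(0, b), pair(0, 0))))  →  pair(pair(0, b), pair(b, 0))   [R2 at 2]

Reduce t₂ = g(g(g(0, g(b, 0)), g(b, b)), g(b, 0)):
1. g(g(g(0, g(b, 0)), g(b, b)), g(b, 0))  →  g(g(b, g(b, b)), g(b, 0))   [R1 at 1.1]
2. g(g(b, g(b, b)), g(b, 0))  →  g(g(b, b), g(b, 0))   [R4 at 1]
3. g(g(b, b), g(b, 0))  →  g(b, g(b, 0))   [R4 at 1]
4. g(b, g(b, 0))  →  g(b, 0)   [R4 at ε]
5. g(b, 0)  →  0   [R4 at ε]

no — NF(t₁) = pair(pair(0, b), pair(b, 0)), NF(t₂) = 0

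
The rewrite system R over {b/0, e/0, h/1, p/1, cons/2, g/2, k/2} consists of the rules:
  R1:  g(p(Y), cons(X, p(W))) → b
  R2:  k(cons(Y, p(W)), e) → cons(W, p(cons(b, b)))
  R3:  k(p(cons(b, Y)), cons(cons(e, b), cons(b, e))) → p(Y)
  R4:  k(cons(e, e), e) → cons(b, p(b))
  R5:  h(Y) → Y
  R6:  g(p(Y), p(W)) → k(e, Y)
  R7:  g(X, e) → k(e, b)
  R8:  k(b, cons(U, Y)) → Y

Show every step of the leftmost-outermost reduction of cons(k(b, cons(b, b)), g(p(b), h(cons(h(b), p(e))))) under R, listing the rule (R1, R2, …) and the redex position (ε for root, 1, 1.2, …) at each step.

cons(b, b)

1. cons(k(b, cons(b, b)), g(p(b), h(cons(h(b), p(e)))))  →  cons(b, g(p(b), h(cons(h(b), p(e)))))   [R8 at 1]
2. cons(b, g(p(b), h(cons(h(b), p(e)))))  →  cons(b, g(p(b), cons(h(b), p(e))))   [R5 at 2.2]
3. cons(b, g(p(b), cons(h(b), p(e))))  →  cons(b, b)   [R1 at 2]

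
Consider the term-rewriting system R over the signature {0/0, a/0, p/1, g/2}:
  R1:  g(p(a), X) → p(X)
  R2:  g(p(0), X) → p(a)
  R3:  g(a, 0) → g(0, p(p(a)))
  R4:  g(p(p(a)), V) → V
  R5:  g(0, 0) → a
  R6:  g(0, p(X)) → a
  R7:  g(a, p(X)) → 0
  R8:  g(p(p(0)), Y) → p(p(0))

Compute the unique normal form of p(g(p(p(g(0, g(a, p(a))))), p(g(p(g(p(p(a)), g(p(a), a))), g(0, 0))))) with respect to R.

1. p(g(p(p(g(0, g(a, p(a))))), p(g(p(g(p(p(a)), g(p(a), a))), g(0, 0)))))  →  p(g(p(p(g(0, 0))), p(g(p(g(p(p(a)), g(p(a), a))), g(0, 0)))))   [R7 at 1.1.1.1.2]
2. p(g(p(p(g(0, 0))), p(g(p(g(p(p(a)), g(p(a), a))), g(0, 0)))))  →  p(g(p(p(a)), p(g(p(g(p(p(a)), g(p(a), a))), g(0, 0)))))   [R5 at 1.1.1.1]
3. p(g(p(p(a)), p(g(p(g(p(p(a)), g(p(a), a))), g(0, 0)))))  →  p(p(g(p(g(p(p(a)), g(p(a), a))), g(0, 0))))   [R4 at 1]
4. p(p(g(p(g(p(p(a)), g(p(a), a))), g(0, 0))))  →  p(p(g(p(g(p(a), a)), g(0, 0))))   [R4 at 1.1.1.1]
5. p(p(g(p(g(p(a), a)), g(0, 0))))  →  p(p(g(p(p(a)), g(0, 0))))   [R1 at 1.1.1.1]
6. p(p(g(p(p(a)), g(0, 0))))  →  p(p(g(0, 0)))   [R4 at 1.1]
7. p(p(g(0, 0)))  →  p(p(a))   [R5 at 1.1]

p(p(a))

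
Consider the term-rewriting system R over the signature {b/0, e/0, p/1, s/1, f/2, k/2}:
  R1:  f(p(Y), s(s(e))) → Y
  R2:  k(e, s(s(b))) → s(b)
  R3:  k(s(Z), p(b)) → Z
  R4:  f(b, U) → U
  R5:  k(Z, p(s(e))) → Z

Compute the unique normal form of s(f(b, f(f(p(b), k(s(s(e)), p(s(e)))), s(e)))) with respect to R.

s(s(e))

1. s(f(b, f(f(p(b), k(s(s(e)), p(s(e)))), s(e))))  →  s(f(f(p(b), k(s(s(e)), p(s(e)))), s(e)))   [R4 at 1]
2. s(f(f(p(b), k(s(s(e)), p(s(e)))), s(e)))  →  s(f(f(p(b), s(s(e))), s(e)))   [R5 at 1.1.2]
3. s(f(f(p(b), s(s(e))), s(e)))  →  s(f(b, s(e)))   [R1 at 1.1]
4. s(f(b, s(e)))  →  s(s(e))   [R4 at 1]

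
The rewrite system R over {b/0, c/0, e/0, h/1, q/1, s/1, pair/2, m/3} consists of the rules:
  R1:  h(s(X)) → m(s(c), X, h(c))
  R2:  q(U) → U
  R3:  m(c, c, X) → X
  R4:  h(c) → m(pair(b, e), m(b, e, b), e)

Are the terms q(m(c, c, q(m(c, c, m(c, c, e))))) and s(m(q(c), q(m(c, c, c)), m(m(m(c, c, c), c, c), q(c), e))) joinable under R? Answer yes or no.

no — NF(t₁) = e, NF(t₂) = s(e)

Reduce t₁ = q(m(c, c, q(m(c, c, m(c, c, e))))):
1. q(m(c, c, q(m(c, c, m(c, c, e)))))  →  m(c, c, q(m(c, c, m(c, c, e))))   [R2 at ε]
2. m(c, c, q(m(c, c, m(c, c, e))))  →  q(m(c, c, m(c, c, e)))   [R3 at ε]
3. q(m(c, c, m(c, c, e)))  →  m(c, c, m(c, c, e))   [R2 at ε]
4. m(c, c, m(c, c, e))  →  m(c, c, e)   [R3 at ε]
5. m(c, c, e)  →  e   [R3 at ε]

Reduce t₂ = s(m(q(c), q(m(c, c, c)), m(m(m(c, c, c), c, c), q(c), e))):
1. s(m(q(c), q(m(c, c, c)), m(m(m(c, c, c), c, c), q(c), e)))  →  s(m(c, q(m(c, c, c)), m(m(m(c, c, c), c, c), q(c), e)))   [R2 at 1.1]
2. s(m(c, q(m(c, c, c)), m(m(m(c, c, c), c, c), q(c), e)))  →  s(m(c, m(c, c, c), m(m(m(c, c, c), c, c), q(c), e)))   [R2 at 1.2]
3. s(m(c, m(c, c, c), m(m(m(c, c, c), c, c), q(c), e)))  →  s(m(c, c, m(m(m(c, c, c), c, c), q(c), e)))   [R3 at 1.2]
4. s(m(c, c, m(m(m(c, c, c), c, c), q(c), e)))  →  s(m(m(m(c, c, c), c, c), q(c), e))   [R3 at 1]
5. s(m(m(m(c, c, c), c, c), q(c), e))  →  s(m(m(c, c, c), q(c), e))   [R3 at 1.1.1]
6. s(m(m(c, c, c), q(c), e))  →  s(m(c, q(c), e))   [R3 at 1.1]
7. s(m(c, q(c), e))  →  s(m(c, c, e))   [R2 at 1.2]
8. s(m(c, c, e))  →  s(e)   [R3 at 1]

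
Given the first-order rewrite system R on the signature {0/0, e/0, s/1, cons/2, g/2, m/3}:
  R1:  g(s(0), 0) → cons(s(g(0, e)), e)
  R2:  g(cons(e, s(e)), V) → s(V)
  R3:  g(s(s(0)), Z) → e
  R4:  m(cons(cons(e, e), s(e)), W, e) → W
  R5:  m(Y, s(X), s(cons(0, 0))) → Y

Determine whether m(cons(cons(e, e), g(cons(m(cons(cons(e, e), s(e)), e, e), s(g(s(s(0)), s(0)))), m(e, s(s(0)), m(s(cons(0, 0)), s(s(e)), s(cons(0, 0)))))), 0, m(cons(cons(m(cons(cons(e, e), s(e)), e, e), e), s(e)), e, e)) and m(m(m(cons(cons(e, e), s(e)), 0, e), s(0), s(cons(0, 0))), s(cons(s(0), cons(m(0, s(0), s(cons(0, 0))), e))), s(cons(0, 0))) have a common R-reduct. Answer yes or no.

Reduce t₁ = m(cons(cons(e, e), g(cons(m(cons(cons(e, e), s(e)), e, e), s(g(s(s(0)), s(0)))), m(e, s(s(0)), m(s(cons(0, 0)), s(s(e)), s(cons(0, 0)))))), 0, m(cons(cons(m(cons(cons(e, e), s(e)), e, e), e), s(e)), e, e)):
1. m(cons(cons(e, e), g(cons(m(cons(cons(e, e), s(e)), e, e), s(g(s(s(0)), s(0)))), m(e, s(s(0)), m(s(cons(0, 0)), s(s(e)), s(cons(0, 0)))))), 0, m(cons(cons(m(cons(cons(e, e), s(e)), e, e), e), s(e)), e, e))  →  m(cons(cons(e, e), g(cons(e, s(g(s(s(0)), s(0)))), m(e, s(s(0)), m(s(cons(0, 0)), s(s(e)), s(cons(0, 0)))))), 0, m(cons(cons(m(cons(cons(e, e), s(e)), e, e), e), s(e)), e, e))   [R4 at 1.2.1.1]
2. m(cons(cons(e, e), g(cons(e, s(g(s(s(0)), s(0)))), m(e, s(s(0)), m(s(cons(0, 0)), s(s(e)), s(cons(0, 0)))))), 0, m(cons(cons(m(cons(cons(e, e), s(e)), e, e), e), s(e)), e, e))  →  m(cons(cons(e, e), g(cons(e, s(e)), m(e, s(s(0)), m(s(cons(0, 0)), s(s(e)), s(cons(0, 0)))))), 0, m(cons(cons(m(cons(cons(e, e), s(e)), e, e), e), s(e)), e, e))   [R3 at 1.2.1.2.1]
3. m(cons(cons(e, e), g(cons(e, s(e)), m(e, s(s(0)), m(s(cons(0, 0)), s(s(e)), s(cons(0, 0)))))), 0, m(cons(cons(m(cons(cons(e, e), s(e)), e, e), e), s(e)), e, e))  →  m(cons(cons(e, e), s(m(e, s(s(0)), m(s(cons(0, 0)), s(s(e)), s(cons(0, 0)))))), 0, m(cons(cons(m(cons(cons(e, e), s(e)), e, e), e), s(e)), e, e))   [R2 at 1.2]
4. m(cons(cons(e, e), s(m(e, s(s(0)), m(s(cons(0, 0)), s(s(e)), s(cons(0, 0)))))), 0, m(cons(cons(m(cons(cons(e, e), s(e)), e, e), e), s(e)), e, e))  →  m(cons(cons(e, e), s(m(e, s(s(0)), s(cons(0, 0))))), 0, m(cons(cons(m(cons(cons(e, e), s(e)), e, e), e), s(e)), e, e))   [R5 at 1.2.1.3]
5. m(cons(cons(e, e), s(m(e, s(s(0)), s(cons(0, 0))))), 0, m(cons(cons(m(cons(cons(e, e), s(e)), e, e), e), s(e)), e, e))  →  m(cons(cons(e, e), s(e)), 0, m(cons(cons(m(cons(cons(e, e), s(e)), e, e), e), s(e)), e, e))   [R5 at 1.2.1]
6. m(cons(cons(e, e), s(e)), 0, m(cons(cons(m(cons(cons(e, e), s(e)), e, e), e), s(e)), e, e))  →  m(cons(cons(e, e), s(e)), 0, m(cons(cons(e, e), s(e)), e, e))   [R4 at 3.1.1.1]
7. m(cons(cons(e, e), s(e)), 0, m(cons(cons(e, e), s(e)), e, e))  →  m(cons(cons(e, e), s(e)), 0, e)   [R4 at 3]
8. m(cons(cons(e, e), s(e)), 0, e)  →  0   [R4 at ε]

Reduce t₂ = m(m(m(cons(cons(e, e), s(e)), 0, e), s(0), s(cons(0, 0))), s(cons(s(0), cons(m(0, s(0), s(cons(0, 0))), e))), s(cons(0, 0))):
1. m(m(m(cons(cons(e, e), s(e)), 0, e), s(0), s(cons(0, 0))), s(cons(s(0), cons(m(0, s(0), s(cons(0, 0))), e))), s(cons(0, 0)))  →  m(m(cons(cons(e, e), s(e)), 0, e), s(0), s(cons(0, 0)))   [R5 at ε]
2. m(m(cons(cons(e, e), s(e)), 0, e), s(0), s(cons(0, 0)))  →  m(cons(cons(e, e), s(e)), 0, e)   [R5 at ε]
3. m(cons(cons(e, e), s(e)), 0, e)  →  0   [R4 at ε]

yes — NF(t₁) = 0, NF(t₂) = 0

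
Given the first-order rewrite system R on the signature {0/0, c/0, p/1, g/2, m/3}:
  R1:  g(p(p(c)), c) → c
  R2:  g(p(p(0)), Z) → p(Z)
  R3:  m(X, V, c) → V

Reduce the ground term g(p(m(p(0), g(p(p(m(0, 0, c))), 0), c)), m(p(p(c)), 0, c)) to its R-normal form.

1. g(p(m(p(0), g(p(p(m(0, 0, c))), 0), c)), m(p(p(c)), 0, c))  →  g(p(g(p(p(m(0, 0, c))), 0)), m(p(p(c)), 0, c))   [R3 at 1.1]
2. g(p(g(p(p(m(0, 0, c))), 0)), m(p(p(c)), 0, c))  →  g(p(g(p(p(0)), 0)), m(p(p(c)), 0, c))   [R3 at 1.1.1.1.1]
3. g(p(g(p(p(0)), 0)), m(p(p(c)), 0, c))  →  g(p(p(0)), m(p(p(c)), 0, c))   [R2 at 1.1]
4. g(p(p(0)), m(p(p(c)), 0, c))  →  p(m(p(p(c)), 0, c))   [R2 at ε]
5. p(m(p(p(c)), 0, c))  →  p(0)   [R3 at 1]

p(0)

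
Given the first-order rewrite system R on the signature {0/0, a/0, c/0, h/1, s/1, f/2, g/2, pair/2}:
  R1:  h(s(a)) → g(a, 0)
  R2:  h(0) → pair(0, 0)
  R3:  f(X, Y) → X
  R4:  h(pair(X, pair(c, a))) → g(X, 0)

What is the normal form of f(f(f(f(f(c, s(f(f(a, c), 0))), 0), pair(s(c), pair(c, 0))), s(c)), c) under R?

c

1. f(f(f(f(f(c, s(f(f(a, c), 0))), 0), pair(s(c), pair(c, 0))), s(c)), c)  →  f(f(f(f(c, s(f(f(a, c), 0))), 0), pair(s(c), pair(c, 0))), s(c))   [R3 at ε]
2. f(f(f(f(c, s(f(f(a, c), 0))), 0), pair(s(c), pair(c, 0))), s(c))  →  f(f(f(c, s(f(f(a, c), 0))), 0), pair(s(c), pair(c, 0)))   [R3 at ε]
3. f(f(f(c, s(f(f(a, c), 0))), 0), pair(s(c), pair(c, 0)))  →  f(f(c, s(f(f(a, c), 0))), 0)   [R3 at ε]
4. f(f(c, s(f(f(a, c), 0))), 0)  →  f(c, s(f(f(a, c), 0)))   [R3 at ε]
5. f(c, s(f(f(a, c), 0)))  →  c   [R3 at ε]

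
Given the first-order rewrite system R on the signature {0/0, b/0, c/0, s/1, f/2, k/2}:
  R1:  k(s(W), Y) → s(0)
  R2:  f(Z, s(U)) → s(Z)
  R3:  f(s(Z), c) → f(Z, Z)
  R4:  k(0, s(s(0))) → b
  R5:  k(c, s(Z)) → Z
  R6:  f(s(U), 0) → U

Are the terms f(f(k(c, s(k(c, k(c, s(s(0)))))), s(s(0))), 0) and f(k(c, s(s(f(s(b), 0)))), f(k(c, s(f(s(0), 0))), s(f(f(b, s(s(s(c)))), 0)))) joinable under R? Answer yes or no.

Reduce t₁ = f(f(k(c, s(k(c, k(c, s(s(0)))))), s(s(0))), 0):
1. f(f(k(c, s(k(c, k(c, s(s(0)))))), s(s(0))), 0)  →  f(s(k(c, s(k(c, k(c, s(s(0))))))), 0)   [R2 at 1]
2. f(s(k(c, s(k(c, k(c, s(s(0))))))), 0)  →  k(c, s(k(c, k(c, s(s(0))))))   [R6 at ε]
3. k(c, s(k(c, k(c, s(s(0))))))  →  k(c, k(c, s(s(0))))   [R5 at ε]
4. k(c, k(c, s(s(0))))  →  k(c, s(0))   [R5 at 2]
5. k(c, s(0))  →  0   [R5 at ε]

Reduce t₂ = f(k(c, s(s(f(s(b), 0)))), f(k(c, s(f(s(0), 0))), s(f(f(b, s(s(s(c)))), 0)))):
1. f(k(c, s(s(f(s(b), 0)))), f(k(c, s(f(s(0), 0))), s(f(f(b, s(s(s(c)))), 0))))  →  f(s(f(s(b), 0)), f(k(c, s(f(s(0), 0))), s(f(f(b, s(s(s(c)))), 0))))   [R5 at 1]
2. f(s(f(s(b), 0)), f(k(c, s(f(s(0), 0))), s(f(f(b, s(s(s(c)))), 0))))  →  f(s(b), f(k(c, s(f(s(0), 0))), s(f(f(b, s(s(s(c)))), 0))))   [R6 at 1.1]
3. f(s(b), f(k(c, s(f(s(0), 0))), s(f(f(b, s(s(s(c)))), 0))))  →  f(s(b), s(k(c, s(f(s(0), 0)))))   [R2 at 2]
4. f(s(b), s(k(c, s(f(s(0), 0)))))  →  s(s(b))   [R2 at ε]

no — NF(t₁) = 0, NF(t₂) = s(s(b))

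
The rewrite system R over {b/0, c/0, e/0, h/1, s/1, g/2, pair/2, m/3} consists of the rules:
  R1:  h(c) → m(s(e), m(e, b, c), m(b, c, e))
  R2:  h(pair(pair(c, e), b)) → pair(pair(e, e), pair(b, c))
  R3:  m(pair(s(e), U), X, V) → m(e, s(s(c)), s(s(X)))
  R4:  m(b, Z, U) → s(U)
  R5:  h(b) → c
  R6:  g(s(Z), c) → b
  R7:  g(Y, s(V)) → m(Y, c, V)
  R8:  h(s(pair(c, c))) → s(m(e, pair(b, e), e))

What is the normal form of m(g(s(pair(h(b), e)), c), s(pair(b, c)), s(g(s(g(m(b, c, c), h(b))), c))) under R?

s(s(b))

1. m(g(s(pair(h(b), e)), c), s(pair(b, c)), s(g(s(g(m(b, c, c), h(b))), c)))  →  m(b, s(pair(b, c)), s(g(s(g(m(b, c, c), h(b))), c)))   [R6 at 1]
2. m(b, s(pair(b, c)), s(g(s(g(m(b, c, c), h(b))), c)))  →  s(s(g(s(g(m(b, c, c), h(b))), c)))   [R4 at ε]
3. s(s(g(s(g(m(b, c, c), h(b))), c)))  →  s(s(b))   [R6 at 1.1]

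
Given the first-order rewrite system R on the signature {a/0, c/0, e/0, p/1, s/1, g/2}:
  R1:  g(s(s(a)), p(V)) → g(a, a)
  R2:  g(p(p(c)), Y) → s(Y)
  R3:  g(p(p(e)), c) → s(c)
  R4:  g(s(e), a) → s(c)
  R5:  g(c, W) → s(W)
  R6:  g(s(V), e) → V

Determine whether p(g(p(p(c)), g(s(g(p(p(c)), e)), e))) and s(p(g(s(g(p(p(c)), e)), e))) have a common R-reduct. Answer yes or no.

Reduce t₁ = p(g(p(p(c)), g(s(g(p(p(c)), e)), e))):
1. p(g(p(p(c)), g(s(g(p(p(c)), e)), e)))  →  p(s(g(s(g(p(p(c)), e)), e)))   [R2 at 1]
2. p(s(g(s(g(p(p(c)), e)), e)))  →  p(s(g(p(p(c)), e)))   [R6 at 1.1]
3. p(s(g(p(p(c)), e)))  →  p(s(s(e)))   [R2 at 1.1]

Reduce t₂ = s(p(g(s(g(p(p(c)), e)), e))):
1. s(p(g(s(g(p(p(c)), e)), e)))  →  s(p(g(p(p(c)), e)))   [R6 at 1.1]
2. s(p(g(p(p(c)), e)))  →  s(p(s(e)))   [R2 at 1.1]

no — NF(t₁) = p(s(s(e))), NF(t₂) = s(p(s(e)))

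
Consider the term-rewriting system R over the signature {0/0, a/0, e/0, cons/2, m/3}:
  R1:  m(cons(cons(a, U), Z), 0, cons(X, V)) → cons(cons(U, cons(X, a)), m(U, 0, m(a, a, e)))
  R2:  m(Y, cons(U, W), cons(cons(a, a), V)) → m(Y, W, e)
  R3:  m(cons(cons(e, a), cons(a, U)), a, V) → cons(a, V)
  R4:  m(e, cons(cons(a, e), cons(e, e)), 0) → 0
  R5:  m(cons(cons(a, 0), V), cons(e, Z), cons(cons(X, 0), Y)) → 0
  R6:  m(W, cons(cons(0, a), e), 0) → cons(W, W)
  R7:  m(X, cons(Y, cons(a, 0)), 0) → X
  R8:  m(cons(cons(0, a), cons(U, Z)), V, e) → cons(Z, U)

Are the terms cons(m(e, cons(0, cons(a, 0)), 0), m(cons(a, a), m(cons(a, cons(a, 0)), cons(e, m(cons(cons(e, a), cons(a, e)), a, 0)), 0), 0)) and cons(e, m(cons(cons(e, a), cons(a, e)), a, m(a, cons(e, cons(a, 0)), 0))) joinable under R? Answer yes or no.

yes — NF(t₁) = cons(e, cons(a, a)), NF(t₂) = cons(e, cons(a, a))

Reduce t₁ = cons(m(e, cons(0, cons(a, 0)), 0), m(cons(a, a), m(cons(a, cons(a, 0)), cons(e, m(cons(cons(e, a), cons(a, e)), a, 0)), 0), 0)):
1. cons(m(e, cons(0, cons(a, 0)), 0), m(cons(a, a), m(cons(a, cons(a, 0)), cons(e, m(cons(cons(e, a), cons(a, e)), a, 0)), 0), 0))  →  cons(e, m(cons(a, a), m(cons(a, cons(a, 0)), cons(e, m(cons(cons(e, a), cons(a, e)), a, 0)), 0), 0))   [R7 at 1]
2. cons(e, m(cons(a, a), m(cons(a, cons(a, 0)), cons(e, m(cons(cons(e, a), cons(a, e)), a, 0)), 0), 0))  →  cons(e, m(cons(a, a), m(cons(a, cons(a, 0)), cons(e, cons(a, 0)), 0), 0))   [R3 at 2.2.2.2]
3. cons(e, m(cons(a, a), m(cons(a, cons(a, 0)), cons(e, cons(a, 0)), 0), 0))  →  cons(e, m(cons(a, a), cons(a, cons(a, 0)), 0))   [R7 at 2.2]
4. cons(e, m(cons(a, a), cons(a, cons(a, 0)), 0))  →  cons(e, cons(a, a))   [R7 at 2]

Reduce t₂ = cons(e, m(cons(cons(e, a), cons(a, e)), a, m(a, cons(e, cons(a, 0)), 0))):
1. cons(e, m(cons(cons(e, a), cons(a, e)), a, m(a, cons(e, cons(a, 0)), 0)))  →  cons(e, cons(a, m(a, cons(e, cons(a, 0)), 0)))   [R3 at 2]
2. cons(e, cons(a, m(a, cons(e, cons(a, 0)), 0)))  →  cons(e, cons(a, a))   [R7 at 2.2]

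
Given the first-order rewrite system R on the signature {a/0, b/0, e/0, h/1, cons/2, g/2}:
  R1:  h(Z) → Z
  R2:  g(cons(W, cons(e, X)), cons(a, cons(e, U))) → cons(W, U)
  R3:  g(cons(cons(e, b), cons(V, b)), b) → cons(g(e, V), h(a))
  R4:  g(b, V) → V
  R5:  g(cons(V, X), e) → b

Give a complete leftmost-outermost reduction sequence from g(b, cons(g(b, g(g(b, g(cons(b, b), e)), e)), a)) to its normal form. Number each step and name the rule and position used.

cons(e, a)

1. g(b, cons(g(b, g(g(b, g(cons(b, b), e)), e)), a))  →  cons(g(b, g(g(b, g(cons(b, b), e)), e)), a)   [R4 at ε]
2. cons(g(b, g(g(b, g(cons(b, b), e)), e)), a)  →  cons(g(g(b, g(cons(b, b), e)), e), a)   [R4 at 1]
3. cons(g(g(b, g(cons(b, b), e)), e), a)  →  cons(g(g(cons(b, b), e), e), a)   [R4 at 1.1]
4. cons(g(g(cons(b, b), e), e), a)  →  cons(g(b, e), a)   [R5 at 1.1]
5. cons(g(b, e), a)  →  cons(e, a)   [R4 at 1]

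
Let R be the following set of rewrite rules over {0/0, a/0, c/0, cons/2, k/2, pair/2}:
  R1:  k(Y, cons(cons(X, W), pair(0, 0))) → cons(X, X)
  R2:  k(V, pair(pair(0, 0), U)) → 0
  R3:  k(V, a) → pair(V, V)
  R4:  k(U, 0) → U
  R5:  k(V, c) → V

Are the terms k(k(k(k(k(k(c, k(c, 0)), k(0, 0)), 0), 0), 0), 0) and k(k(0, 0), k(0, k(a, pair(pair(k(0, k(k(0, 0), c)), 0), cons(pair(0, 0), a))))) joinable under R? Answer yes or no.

no — NF(t₁) = c, NF(t₂) = 0

Reduce t₁ = k(k(k(k(k(k(c, k(c, 0)), k(0, 0)), 0), 0), 0), 0):
1. k(k(k(k(k(k(c, k(c, 0)), k(0, 0)), 0), 0), 0), 0)  →  k(k(k(k(k(c, k(c, 0)), k(0, 0)), 0), 0), 0)   [R4 at ε]
2. k(k(k(k(k(c, k(c, 0)), k(0, 0)), 0), 0), 0)  →  k(k(k(k(c, k(c, 0)), k(0, 0)), 0), 0)   [R4 at ε]
3. k(k(k(k(c, k(c, 0)), k(0, 0)), 0), 0)  →  k(k(k(c, k(c, 0)), k(0, 0)), 0)   [R4 at ε]
4. k(k(k(c, k(c, 0)), k(0, 0)), 0)  →  k(k(c, k(c, 0)), k(0, 0))   [R4 at ε]
5. k(k(c, k(c, 0)), k(0, 0))  →  k(k(c, c), k(0, 0))   [R4 at 1.2]
6. k(k(c, c), k(0, 0))  →  k(c, k(0, 0))   [R5 at 1]
7. k(c, k(0, 0))  →  k(c, 0)   [R4 at 2]
8. k(c, 0)  →  c   [R4 at ε]

Reduce t₂ = k(k(0, 0), k(0, k(a, pair(pair(k(0, k(k(0, 0), c)), 0), cons(pair(0, 0), a))))):
1. k(k(0, 0), k(0, k(a, pair(pair(k(0, k(k(0, 0), c)), 0), cons(pair(0, 0), a)))))  →  k(0, k(0, k(a, pair(pair(k(0, k(k(0, 0), c)), 0), cons(pair(0, 0), a)))))   [R4 at 1]
2. k(0, k(0, k(a, pair(pair(k(0, k(k(0, 0), c)), 0), cons(pair(0, 0), a)))))  →  k(0, k(0, k(a, pair(pair(k(0, k(0, 0)), 0), cons(pair(0, 0), a)))))   [R5 at 2.2.2.1.1.2]
3. k(0, k(0, k(a, pair(pair(k(0, k(0, 0)), 0), cons(pair(0, 0), a)))))  →  k(0, k(0, k(a, pair(pair(k(0, 0), 0), cons(pair(0, 0), a)))))   [R4 at 2.2.2.1.1.2]
4. k(0, k(0, k(a, pair(pair(k(0, 0), 0), cons(pair(0, 0), a)))))  →  k(0, k(0, k(a, pair(pair(0, 0), cons(pair(0, 0), a)))))   [R4 at 2.2.2.1.1]
5. k(0, k(0, k(a, pair(pair(0, 0), cons(pair(0, 0), a)))))  →  k(0, k(0, 0))   [R2 at 2.2]
6. k(0, k(0, 0))  →  k(0, 0)   [R4 at 2]
7. k(0, 0)  →  0   [R4 at ε]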